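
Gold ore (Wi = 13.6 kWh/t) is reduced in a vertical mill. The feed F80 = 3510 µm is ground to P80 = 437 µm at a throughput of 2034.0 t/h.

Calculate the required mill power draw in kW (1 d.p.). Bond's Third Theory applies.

P = 8563.6 kW

W = 10 Wi / √P80 − 10 Wi / √F80
W = 10·13.6·(1/√437 − 1/√3510) = 10·13.6·(0.030957) = 4.2102 kWh/t
Power = W × throughput = 4.2102 kWh/t × 2034.0 t/h = 8563.6 kW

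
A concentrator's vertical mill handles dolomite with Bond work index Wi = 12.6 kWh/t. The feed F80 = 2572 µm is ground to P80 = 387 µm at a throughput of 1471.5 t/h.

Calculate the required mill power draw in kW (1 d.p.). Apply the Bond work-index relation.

W = 10 Wi (1/√P80 − 1/√F80)  [Bond]
W = 10·12.6·(1/√387 − 1/√2572) = 10·12.6·(0.031115) = 3.9205 kWh/t
P_mill = W·ṁ = 3.9205·1471.5 = 5769.0 kW

P = 5769.0 kW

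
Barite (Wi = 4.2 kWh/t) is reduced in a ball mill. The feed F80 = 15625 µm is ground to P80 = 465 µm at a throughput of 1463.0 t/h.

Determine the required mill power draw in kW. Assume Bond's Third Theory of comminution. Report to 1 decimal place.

W = 10·Wi·[P80^(−½) − F80^(−½)]
W = 10·4.2·(1/√465 − 1/√15625) = 10·4.2·(0.038374) = 1.6117 kWh/t
P_mill = W·ṁ = 1.6117·1463.0 = 2357.9 kW

P = 2357.9 kW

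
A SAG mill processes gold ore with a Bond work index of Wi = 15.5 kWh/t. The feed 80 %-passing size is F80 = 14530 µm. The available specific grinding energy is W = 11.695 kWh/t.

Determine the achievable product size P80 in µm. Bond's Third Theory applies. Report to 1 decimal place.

W = 10 Wi (P80^-0.5 − F80^-0.5)
P80^-0.5 = F80^-0.5 + W/(10 Wi)
  = 11.6950/(10·15.5) + 1/√14530 = 0.075452 + 0.008296 = 0.083748
P80 = (1/0.083748)² = 11.9406² = 142.58 µm

P80 = 142.6 µm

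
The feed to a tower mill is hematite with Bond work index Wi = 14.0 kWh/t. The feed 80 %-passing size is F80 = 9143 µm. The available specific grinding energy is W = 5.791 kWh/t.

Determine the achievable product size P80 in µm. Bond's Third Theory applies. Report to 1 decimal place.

W_Bond = 10·Wi·(1/√P₈₀ − 1/√F₈₀)
⇒ 1/√P80 = W/(10 Wi) + 1/√F80
  = 5.7910/(10·14.0) + 1/√9143 = 0.041364 + 0.010458 = 0.051822
P80 = (1/0.051822)² = 19.2967² = 372.36 µm

P80 = 372.4 µm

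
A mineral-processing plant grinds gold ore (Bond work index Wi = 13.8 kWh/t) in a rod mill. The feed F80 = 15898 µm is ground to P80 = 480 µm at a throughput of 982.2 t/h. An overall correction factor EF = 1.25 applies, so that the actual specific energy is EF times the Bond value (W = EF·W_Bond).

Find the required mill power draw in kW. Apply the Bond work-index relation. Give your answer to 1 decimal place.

P = 6389.6 kW

W = 10·Wi·[P80^(−½) − F80^(−½)]
W = 10·13.8·(1/√480 − 1/√15898) = 10·13.8·(0.037713) = 5.2043 kWh/t
With EF = 1.25: W = 5.2043·1.25 = 6.5054 kWh/t
Power = W × throughput = 6.5054 kWh/t × 982.2 t/h = 6389.6 kW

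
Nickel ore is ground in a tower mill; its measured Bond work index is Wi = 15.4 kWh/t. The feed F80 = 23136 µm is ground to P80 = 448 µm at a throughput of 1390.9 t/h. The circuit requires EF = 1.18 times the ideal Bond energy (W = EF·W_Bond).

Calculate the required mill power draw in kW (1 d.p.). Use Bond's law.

W_Bond = 10·Wi·(1/√P₈₀ − 1/√F₈₀)
W = 10·15.4·(1/√448 − 1/√23136) = 10·15.4·(0.040671) = 6.2634 kWh/t
Apply correction: 6.2634 × 1.18 = 7.3908 kWh/t
Mill draw = 7.3908 × 1390.9 = 10279.8 kW

P = 10279.8 kW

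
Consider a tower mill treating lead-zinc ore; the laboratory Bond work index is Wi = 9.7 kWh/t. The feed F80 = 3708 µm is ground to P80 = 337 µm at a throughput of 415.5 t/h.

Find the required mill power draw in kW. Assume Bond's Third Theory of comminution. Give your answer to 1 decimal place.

W = 10 Wi (P80^-0.5 − F80^-0.5)
W = 10·9.7·(1/√337 − 1/√3708) = 10·9.7·(0.038051) = 3.6910 kWh/t
Mill draw = 3.6910 × 415.5 = 1533.6 kW

P = 1533.6 kW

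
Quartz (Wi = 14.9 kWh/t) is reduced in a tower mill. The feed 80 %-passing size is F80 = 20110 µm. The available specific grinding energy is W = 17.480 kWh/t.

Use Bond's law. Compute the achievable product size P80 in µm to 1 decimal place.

Bond: W = 10·Wi·(1/√P80 − 1/√F80)
P80^(−½) = W/(10 Wi) + F80^(−½)
  = 17.4800/(10·14.9) + 1/√20110 = 0.117315 + 0.007052 = 0.124367
P80 = (1/0.124367)² = 8.0407² = 64.65 µm

P80 = 64.7 µm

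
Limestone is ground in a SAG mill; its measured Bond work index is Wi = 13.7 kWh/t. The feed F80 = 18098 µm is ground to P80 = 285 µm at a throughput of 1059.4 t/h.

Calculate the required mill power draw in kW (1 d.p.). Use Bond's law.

P = 7518.4 kW

W = 10 Wi (1/√P80 − 1/√F80)  [Bond]
W = 10·13.7·(1/√285 − 1/√18098) = 10·13.7·(0.051802) = 7.0968 kWh/t
Power = W × throughput = 7.0968 kWh/t × 1059.4 t/h = 7518.4 kW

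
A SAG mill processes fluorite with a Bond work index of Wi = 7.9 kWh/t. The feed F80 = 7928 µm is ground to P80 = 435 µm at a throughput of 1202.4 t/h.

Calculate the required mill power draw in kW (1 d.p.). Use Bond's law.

P = 3487.6 kW

W = 10·Wi·[P80^(−½) − F80^(−½)]
W = 10·7.9·(1/√435 − 1/√7928) = 10·7.9·(0.036715) = 2.9005 kWh/t
Mill draw = 2.9005 × 1202.4 = 3487.6 kW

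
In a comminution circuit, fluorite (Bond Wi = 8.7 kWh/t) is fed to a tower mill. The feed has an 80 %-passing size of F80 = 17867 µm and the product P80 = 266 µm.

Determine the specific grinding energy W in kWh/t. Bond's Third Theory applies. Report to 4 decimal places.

W = 4.6834 kWh/t

W_Bond = 10·Wi·(1/√P₈₀ − 1/√F₈₀)
1/√266 = 0.061314;  1/√17867 = 0.007481
W = 10·8.7·(0.061314 − 0.007481) = 4.6834 kWh/t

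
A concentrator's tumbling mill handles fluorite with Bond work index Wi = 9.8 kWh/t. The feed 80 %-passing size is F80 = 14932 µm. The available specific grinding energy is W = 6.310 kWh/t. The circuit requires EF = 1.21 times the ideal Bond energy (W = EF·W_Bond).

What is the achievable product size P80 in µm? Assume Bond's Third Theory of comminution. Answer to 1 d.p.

P80 = 265.3 µm

W = 10 Wi (P80^-0.5 − F80^-0.5)
W_Bond = W / EF = 6.310 / 1.21 = 5.2149 kWh/t
P80^-0.5 = F80^-0.5 + W_Bond/(10 Wi)
  = 5.2149/(10·9.8) + 1/√14932 = 0.053213 + 0.008184 = 0.061397
P80 = (1/0.061397)² = 16.2876² = 265.28 µm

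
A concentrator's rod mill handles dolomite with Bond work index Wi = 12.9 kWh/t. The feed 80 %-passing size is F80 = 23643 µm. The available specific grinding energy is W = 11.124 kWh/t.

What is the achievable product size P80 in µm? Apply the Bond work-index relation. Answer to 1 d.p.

Bond: W = 10·Wi·(1/√P80 − 1/√F80)
⇒ 1/√P80 = W/(10·Wi) + 1/√F80
  = 11.1240/(10·12.9) + 1/√23643 = 0.086233 + 0.006504 = 0.092736
P80 = (1/0.092736)² = 10.7833² = 116.28 µm

P80 = 116.3 µm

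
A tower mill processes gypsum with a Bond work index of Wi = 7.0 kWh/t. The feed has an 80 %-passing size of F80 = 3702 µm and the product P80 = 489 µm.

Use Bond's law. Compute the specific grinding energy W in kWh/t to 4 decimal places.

W = 10·Wi·(P80^(-½) − F80^(-½))
1/√489 = 0.045222;  1/√3702 = 0.016435
W = 10·7.0·(0.045222 − 0.016435) = 2.0150 kWh/t

W = 2.0150 kWh/t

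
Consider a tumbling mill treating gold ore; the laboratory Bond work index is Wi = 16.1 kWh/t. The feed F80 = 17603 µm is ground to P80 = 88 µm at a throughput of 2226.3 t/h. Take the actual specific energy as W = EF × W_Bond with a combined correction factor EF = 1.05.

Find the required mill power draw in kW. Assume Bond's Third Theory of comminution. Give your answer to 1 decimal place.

W = 10 Wi (1/√P80 − 1/√F80)  [Bond]
W = 10·16.1·(1/√88 − 1/√17603) = 10·16.1·(0.099063) = 15.9492 kWh/t
With EF = 1.05: W = 15.9492·1.05 = 16.7466 kWh/t
P = W·T = 16.7466·2226.3 = 37283.0 kW

P = 37283.0 kW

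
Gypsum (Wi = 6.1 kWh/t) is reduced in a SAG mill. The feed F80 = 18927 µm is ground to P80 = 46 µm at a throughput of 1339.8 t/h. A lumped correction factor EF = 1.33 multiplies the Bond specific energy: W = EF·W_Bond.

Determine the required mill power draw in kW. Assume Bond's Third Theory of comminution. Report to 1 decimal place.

W_Bond = 10·Wi·(1/√P₈₀ − 1/√F₈₀)
W = 10·6.1·(1/√46 − 1/√18927) = 10·6.1·(0.140173) = 8.5506 kWh/t
W_actual = 1.33 × 8.5506 = 11.3723 kWh/t
P = W·T = 11.3723·1339.8 = 15236.5 kW

P = 15236.5 kW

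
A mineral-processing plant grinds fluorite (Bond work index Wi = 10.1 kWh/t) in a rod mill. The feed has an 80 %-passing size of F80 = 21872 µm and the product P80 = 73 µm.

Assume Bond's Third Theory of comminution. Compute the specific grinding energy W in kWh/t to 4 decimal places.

W = 11.1382 kWh/t

Bond: W = 10·Wi·(1/√P80 − 1/√F80)
1/√73 = 0.117041;  1/√21872 = 0.006762
W = 10·10.1·(0.117041 − 0.006762) = 11.1382 kWh/t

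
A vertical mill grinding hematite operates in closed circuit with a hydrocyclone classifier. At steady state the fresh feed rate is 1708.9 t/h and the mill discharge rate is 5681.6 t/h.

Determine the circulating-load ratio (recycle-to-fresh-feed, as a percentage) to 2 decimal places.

CL = 232.47 %

M = F + R at steady state, so:
R = M − F = 5681.6 − 1708.9 = 3972.7 t/h
CL = 100·R/F = 100·3972.7/1708.9 = 232.47 %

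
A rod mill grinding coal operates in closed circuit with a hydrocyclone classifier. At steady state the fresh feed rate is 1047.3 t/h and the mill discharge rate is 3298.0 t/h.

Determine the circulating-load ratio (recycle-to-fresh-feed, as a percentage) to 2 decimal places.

CL = 214.90 %

Discharge = new feed + return, hence
R = M − F = 3298.0 − 1047.3 = 2250.7 t/h
CL = 100·R/F = 100·2250.7/1047.3 = 214.90 %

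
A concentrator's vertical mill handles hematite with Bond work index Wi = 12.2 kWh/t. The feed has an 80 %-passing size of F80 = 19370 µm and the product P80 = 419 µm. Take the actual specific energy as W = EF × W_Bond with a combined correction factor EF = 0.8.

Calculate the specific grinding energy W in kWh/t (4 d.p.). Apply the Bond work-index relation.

W = 10 Wi / √P80 − 10 Wi / √F80
1/√419 = 0.048853;  1/√19370 = 0.007185
W = 10·12.2·(0.048853 − 0.007185) = 5.0835 kWh/t
Corrected W = EF·W_Bond = 0.8·5.0835 = 4.0668 kWh/t

W = 4.0668 kWh/t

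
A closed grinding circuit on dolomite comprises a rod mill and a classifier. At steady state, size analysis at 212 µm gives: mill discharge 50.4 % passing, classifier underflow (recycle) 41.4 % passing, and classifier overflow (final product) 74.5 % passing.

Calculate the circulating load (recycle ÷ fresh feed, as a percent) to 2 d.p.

Two-product formula at 212 µm:
(1+r)·d = r·u + o ⇒ r = (o−d)/(d−u)
r = (74.5 − 50.4)/(50.4 − 41.4) = 24.1/9.0 = 2.6778
CL = 100·r = 267.78 %

CL = 267.78 %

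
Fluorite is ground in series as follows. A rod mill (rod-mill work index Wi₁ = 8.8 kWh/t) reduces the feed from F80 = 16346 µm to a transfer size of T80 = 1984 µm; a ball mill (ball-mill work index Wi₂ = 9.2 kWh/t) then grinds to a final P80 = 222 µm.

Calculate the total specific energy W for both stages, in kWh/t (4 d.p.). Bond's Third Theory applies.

W = 5.3965 kWh/t

W = 10 Wi / √P80 − 10 Wi / √F80
Stage 1 (16346→1984 µm, Wi₁=8.8): W₁ = 10·8.8·(0.022451 − 0.007822) = 1.2874 kWh/t
Stage 2 (1984→222 µm, Wi₂=9.2): W₂ = 10·9.2·(0.067116 − 0.022451) = 4.1092 kWh/t
W = W₁ + W₂ = 1.2874 + 4.1092 = 5.3965 kWh/t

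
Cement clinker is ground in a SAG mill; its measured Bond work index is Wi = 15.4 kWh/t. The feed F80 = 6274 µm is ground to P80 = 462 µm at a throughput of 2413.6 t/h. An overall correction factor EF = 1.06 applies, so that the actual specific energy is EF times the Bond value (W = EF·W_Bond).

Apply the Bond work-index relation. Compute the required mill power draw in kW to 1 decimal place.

P = 13356.2 kW

Bond:  W = 10 Wi (1/√P − 1/√F)
W = 10·15.4·(1/√462 − 1/√6274) = 10·15.4·(0.033899) = 5.2205 kWh/t
With EF = 1.06: W = 5.2205·1.06 = 5.5337 kWh/t
Power = W × throughput = 5.5337 kWh/t × 2413.6 t/h = 13356.2 kW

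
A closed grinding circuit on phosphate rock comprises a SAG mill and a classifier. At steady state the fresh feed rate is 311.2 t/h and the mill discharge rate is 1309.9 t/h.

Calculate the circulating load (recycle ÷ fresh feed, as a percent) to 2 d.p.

CL = 320.92 %

Steady state: M = F + R.
R = M − F = 1309.9 − 311.2 = 998.7 t/h
CL = 100·R/F = 100·998.7/311.2 = 320.92 %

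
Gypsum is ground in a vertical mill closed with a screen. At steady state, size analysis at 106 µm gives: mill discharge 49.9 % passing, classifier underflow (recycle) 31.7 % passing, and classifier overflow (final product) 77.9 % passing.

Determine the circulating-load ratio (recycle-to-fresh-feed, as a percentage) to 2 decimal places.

Mass balance on the −106 µm fraction:
(1+r)d = ru + o → r = (o−d)/(d−u)
r = (77.9 − 49.9)/(49.9 − 31.7) = 28.0/18.2 = 1.5385
CL = 100·r = 153.85 %

CL = 153.85 %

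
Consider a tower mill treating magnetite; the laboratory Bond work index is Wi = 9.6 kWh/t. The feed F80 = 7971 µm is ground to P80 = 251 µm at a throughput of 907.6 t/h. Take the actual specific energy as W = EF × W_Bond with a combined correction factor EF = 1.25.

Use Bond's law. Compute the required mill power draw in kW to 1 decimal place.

P = 5654.6 kW

W = 10 Wi / √P80 − 10 Wi / √F80
W = 10·9.6·(1/√251 − 1/√7971) = 10·9.6·(0.051919) = 4.9842 kWh/t
Corrected W = EF·W_Bond = 1.25·4.9842 = 6.2303 kWh/t
Mill draw = 6.2303 × 907.6 = 5654.6 kW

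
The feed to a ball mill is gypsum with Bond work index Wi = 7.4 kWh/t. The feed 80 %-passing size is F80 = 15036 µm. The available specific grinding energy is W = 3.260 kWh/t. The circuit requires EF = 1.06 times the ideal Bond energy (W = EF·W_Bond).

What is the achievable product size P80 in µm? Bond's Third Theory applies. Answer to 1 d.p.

W = 10 Wi (1/√P80 − 1/√F80)  [Bond]
W_Bond = W / EF = 3.260 / 1.06 = 3.0755 kWh/t
P80^-0.5 = F80^-0.5 + W_Bond/(10 Wi)
  = 3.0755/(10·7.4) + 1/√15036 = 0.041560 + 0.008155 = 0.049716
P80 = (1/0.049716)² = 20.1144² = 404.59 µm

P80 = 404.6 µm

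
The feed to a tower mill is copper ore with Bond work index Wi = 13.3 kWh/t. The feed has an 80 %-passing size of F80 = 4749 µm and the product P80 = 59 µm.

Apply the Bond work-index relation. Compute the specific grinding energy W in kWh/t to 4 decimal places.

W = 15.3852 kWh/t

W = 10·Wi·(P80^(-½) − F80^(-½))
1/√59 = 0.130189;  1/√4749 = 0.014511
W = 10·13.3·(0.130189 − 0.014511) = 15.3852 kWh/t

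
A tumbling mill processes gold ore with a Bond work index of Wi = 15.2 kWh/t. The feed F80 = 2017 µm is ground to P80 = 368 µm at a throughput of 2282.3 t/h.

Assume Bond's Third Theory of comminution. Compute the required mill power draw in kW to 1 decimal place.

P = 10359.5 kW

W_Bond = 10·Wi·(1/√P₈₀ − 1/√F₈₀)
W = 10·15.2·(1/√368 − 1/√2017) = 10·15.2·(0.029862) = 4.5391 kWh/t
P = W·T = 4.5391·2282.3 = 10359.5 kW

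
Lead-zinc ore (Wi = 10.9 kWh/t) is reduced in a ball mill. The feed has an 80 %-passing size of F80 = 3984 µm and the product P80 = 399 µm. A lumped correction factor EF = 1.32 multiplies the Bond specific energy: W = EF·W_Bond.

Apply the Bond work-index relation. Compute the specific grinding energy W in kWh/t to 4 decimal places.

Bond:  W = 10 Wi (1/√P − 1/√F)
1/√399 = 0.050063;  1/√3984 = 0.015843
W = 10·10.9·(0.050063 − 0.015843) = 3.7299 kWh/t
W_actual = 1.32 × 3.7299 = 4.9235 kWh/t

W = 4.9235 kWh/t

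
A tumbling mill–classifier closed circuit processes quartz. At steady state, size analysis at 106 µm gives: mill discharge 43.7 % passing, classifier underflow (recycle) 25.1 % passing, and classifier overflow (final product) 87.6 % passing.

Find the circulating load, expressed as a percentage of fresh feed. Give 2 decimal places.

CL = 236.02 %

Let r = R/F. Size balance at 106 µm:
(1+r)·d = r·u + o ⇒ r = (o−d)/(d−u)
r = (87.6 − 43.7)/(43.7 − 25.1) = 43.9/18.6 = 2.3602
CL = 100·r = 236.02 %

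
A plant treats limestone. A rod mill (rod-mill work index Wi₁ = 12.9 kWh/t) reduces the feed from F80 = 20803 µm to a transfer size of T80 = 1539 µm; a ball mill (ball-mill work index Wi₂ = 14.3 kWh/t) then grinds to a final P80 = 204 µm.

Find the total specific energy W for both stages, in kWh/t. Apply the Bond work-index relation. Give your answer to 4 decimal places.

W = 10 Wi (1/√P80 − 1/√F80)  [Bond]
Stage 1 (20803→1539 µm, Wi₁=12.9): W₁ = 10·12.9·(0.025491 − 0.006933) = 2.3939 kWh/t
Stage 2 (1539→204 µm, Wi₂=14.3): W₂ = 10·14.3·(0.070014 − 0.025491) = 6.3668 kWh/t
W = W₁ + W₂ = 2.3939 + 6.3668 = 8.7607 kWh/t

W = 8.7607 kWh/t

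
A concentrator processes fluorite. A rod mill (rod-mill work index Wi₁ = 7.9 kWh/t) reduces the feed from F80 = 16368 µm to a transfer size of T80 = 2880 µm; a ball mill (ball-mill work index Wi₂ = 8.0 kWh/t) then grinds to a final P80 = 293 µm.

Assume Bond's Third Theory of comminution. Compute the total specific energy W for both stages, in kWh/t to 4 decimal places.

W = 10·Wi·(P80^(-½) − F80^(-½))
Stage 1 (16368→2880 µm, Wi₁=7.9): W₁ = 10·7.9·(0.018634 − 0.007816) = 0.8546 kWh/t
Stage 2 (2880→293 µm, Wi₂=8.0): W₂ = 10·8.0·(0.058421 − 0.018634) = 3.1829 kWh/t
W = W₁ + W₂ = 0.8546 + 3.1829 = 4.0375 kWh/t

W = 4.0375 kWh/t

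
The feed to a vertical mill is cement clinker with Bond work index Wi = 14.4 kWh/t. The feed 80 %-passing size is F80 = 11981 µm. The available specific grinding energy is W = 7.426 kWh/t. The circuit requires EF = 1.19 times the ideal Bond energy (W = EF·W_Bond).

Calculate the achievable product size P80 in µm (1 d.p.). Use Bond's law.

P80 = 363.2 µm

W = 10·Wi·(P80^(-½) − F80^(-½))
W_Bond = W / EF = 7.426 / 1.19 = 6.2403 kWh/t
1/√P80 = 1/√F80 + W_Bond/(10·Wi)
  = 6.2403/(10·14.4) + 1/√11981 = 0.043336 + 0.009136 = 0.052472
P80 = (1/0.052472)² = 19.0579² = 363.20 µm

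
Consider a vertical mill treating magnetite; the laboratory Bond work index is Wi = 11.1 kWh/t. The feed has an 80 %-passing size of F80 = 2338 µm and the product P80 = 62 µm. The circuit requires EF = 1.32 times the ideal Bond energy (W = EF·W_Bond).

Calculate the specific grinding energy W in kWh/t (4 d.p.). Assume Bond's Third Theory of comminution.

W_Bond = 10·Wi·(1/√P₈₀ − 1/√F₈₀)
1/√62 = 0.127000;  1/√2338 = 0.020681
W = 10·11.1·(0.127000 − 0.020681) = 11.8014 kWh/t
Apply correction: 11.8014 × 1.32 = 15.5778 kWh/t

W = 15.5778 kWh/t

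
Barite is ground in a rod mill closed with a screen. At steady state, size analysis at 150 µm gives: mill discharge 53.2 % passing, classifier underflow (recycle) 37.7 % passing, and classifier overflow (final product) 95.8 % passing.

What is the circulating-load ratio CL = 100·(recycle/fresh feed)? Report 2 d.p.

Let r = R/F. Size balance at 150 µm:
(1+r)·d = r·u + o ⇒ r = (o−d)/(d−u)
r = (95.8 − 53.2)/(53.2 − 37.7) = 42.6/15.5 = 2.7484
CL = 100·r = 274.84 %

CL = 274.84 %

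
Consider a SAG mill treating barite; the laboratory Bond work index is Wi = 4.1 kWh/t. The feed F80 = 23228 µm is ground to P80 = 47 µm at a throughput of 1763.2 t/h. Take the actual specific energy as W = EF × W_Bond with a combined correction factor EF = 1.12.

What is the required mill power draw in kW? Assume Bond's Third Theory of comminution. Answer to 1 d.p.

W = 10 Wi (1/√P80 − 1/√F80)  [Bond]
W = 10·4.1·(1/√47 − 1/√23228) = 10·4.1·(0.139304) = 5.7114 kWh/t
Corrected W = EF·W_Bond = 1.12·5.7114 = 6.3968 kWh/t
Power = W × throughput = 6.3968 kWh/t × 1763.2 t/h = 11278.9 kW

P = 11278.9 kW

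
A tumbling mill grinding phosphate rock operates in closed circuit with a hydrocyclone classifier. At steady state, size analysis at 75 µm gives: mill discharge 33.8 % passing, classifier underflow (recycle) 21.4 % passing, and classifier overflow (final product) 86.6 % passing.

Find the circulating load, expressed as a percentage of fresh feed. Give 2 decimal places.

CL = 425.81 %

Balance %-passing 75 µm (r = R/F):
r = (o − d)/(d − u)
r = (86.6 − 33.8)/(33.8 − 21.4) = 52.8/12.4 = 4.2581
CL = 100·r = 425.81 %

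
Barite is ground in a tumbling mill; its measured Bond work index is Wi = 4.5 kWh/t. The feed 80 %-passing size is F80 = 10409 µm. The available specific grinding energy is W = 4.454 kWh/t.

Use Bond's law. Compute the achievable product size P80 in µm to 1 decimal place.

P80 = 84.5 µm

W = 10 Wi (1/√P80 − 1/√F80)  [Bond]
P80^-0.5 = F80^-0.5 + W/(10 Wi)
  = 4.4540/(10·4.5) + 1/√10409 = 0.098978 + 0.009802 = 0.108779
P80 = (1/0.108779)² = 9.1929² = 84.51 µm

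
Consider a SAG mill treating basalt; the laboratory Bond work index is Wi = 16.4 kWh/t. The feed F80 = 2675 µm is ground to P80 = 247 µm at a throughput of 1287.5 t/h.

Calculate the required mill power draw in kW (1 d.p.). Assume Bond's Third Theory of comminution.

W = 10 Wi (1/√P80 − 1/√F80)  [Bond]
W = 10·16.4·(1/√247 − 1/√2675) = 10·16.4·(0.044294) = 7.2642 kWh/t
P = W·T = 7.2642·1287.5 = 9352.6 kW

P = 9352.6 kW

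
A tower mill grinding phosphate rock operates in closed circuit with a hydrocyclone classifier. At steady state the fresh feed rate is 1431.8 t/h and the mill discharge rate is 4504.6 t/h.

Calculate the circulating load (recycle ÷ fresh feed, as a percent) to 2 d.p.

CL = 214.61 %

Steady state: M = F + R.
R = M − F = 4504.6 − 1431.8 = 3072.8 t/h
CL = 100·R/F = 100·3072.8/1431.8 = 214.61 %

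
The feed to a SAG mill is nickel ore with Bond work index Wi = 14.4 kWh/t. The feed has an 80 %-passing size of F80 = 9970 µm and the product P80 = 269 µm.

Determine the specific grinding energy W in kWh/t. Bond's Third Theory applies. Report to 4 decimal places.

W = 7.3377 kWh/t

W = 10·Wi·[P80^(−½) − F80^(−½)]
1/√269 = 0.060971;  1/√9970 = 0.010015
W = 10·14.4·(0.060971 − 0.010015) = 7.3377 kWh/t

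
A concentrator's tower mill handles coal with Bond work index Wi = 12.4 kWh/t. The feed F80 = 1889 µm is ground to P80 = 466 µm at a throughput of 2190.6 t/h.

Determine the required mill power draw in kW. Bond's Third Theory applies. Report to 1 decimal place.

W = 10·Wi·[P80^(−½) − F80^(−½)]
W = 10·12.4·(1/√466 − 1/√1889) = 10·12.4·(0.023316) = 2.8912 kWh/t
Mill draw = 2.8912 × 2190.6 = 6333.4 kW

P = 6333.4 kW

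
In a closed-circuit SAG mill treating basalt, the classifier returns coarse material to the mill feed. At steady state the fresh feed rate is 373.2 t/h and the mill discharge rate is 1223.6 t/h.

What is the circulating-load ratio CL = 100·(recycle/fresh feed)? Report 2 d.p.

CL = 227.87 %

Discharge = new feed + return, hence
R = M − F = 1223.6 − 373.2 = 850.4 t/h
CL = 100·R/F = 100·850.4/373.2 = 227.87 %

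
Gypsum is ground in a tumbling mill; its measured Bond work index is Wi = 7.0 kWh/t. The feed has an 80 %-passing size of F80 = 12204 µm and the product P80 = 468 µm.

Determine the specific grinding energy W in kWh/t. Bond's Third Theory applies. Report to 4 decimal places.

W = 2.6021 kWh/t

Bond: W = 10·Wi·(1/√P80 − 1/√F80)
1/√468 = 0.046225;  1/√12204 = 0.009052
W = 10·7.0·(0.046225 − 0.009052) = 2.6021 kWh/t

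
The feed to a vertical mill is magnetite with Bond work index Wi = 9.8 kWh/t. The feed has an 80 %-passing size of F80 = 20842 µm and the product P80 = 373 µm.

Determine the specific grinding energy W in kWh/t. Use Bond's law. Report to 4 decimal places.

W_Bond = 10·Wi·(1/√P₈₀ − 1/√F₈₀)
1/√373 = 0.051778;  1/√20842 = 0.006927
W = 10·9.8·(0.051778 − 0.006927) = 4.3954 kWh/t

W = 4.3954 kWh/t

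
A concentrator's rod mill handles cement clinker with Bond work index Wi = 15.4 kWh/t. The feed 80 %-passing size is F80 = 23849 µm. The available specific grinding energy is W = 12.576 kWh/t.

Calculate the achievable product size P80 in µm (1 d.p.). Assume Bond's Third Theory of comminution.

W = 10 Wi (P80^-0.5 − F80^-0.5)
1/√P80 = 1/√F80 + W/(10·Wi)
  = 12.5760/(10·15.4) + 1/√23849 = 0.081662 + 0.006475 = 0.088138
P80 = (1/0.088138)² = 11.3459² = 128.73 µm

P80 = 128.7 µm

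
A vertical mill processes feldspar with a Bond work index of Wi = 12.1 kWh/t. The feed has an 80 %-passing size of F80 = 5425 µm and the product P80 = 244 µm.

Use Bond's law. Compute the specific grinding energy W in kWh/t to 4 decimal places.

Bond: W = 10·Wi·(1/√P80 − 1/√F80)
1/√244 = 0.064018;  1/√5425 = 0.013577
W = 10·12.1·(0.064018 − 0.013577) = 6.1034 kWh/t

W = 6.1034 kWh/t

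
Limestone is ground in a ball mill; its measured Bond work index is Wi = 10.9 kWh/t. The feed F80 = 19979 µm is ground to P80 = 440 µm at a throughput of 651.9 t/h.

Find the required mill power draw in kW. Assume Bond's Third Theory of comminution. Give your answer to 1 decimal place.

W = 10 Wi / √P80 − 10 Wi / √F80
W = 10·10.9·(1/√440 − 1/√19979) = 10·10.9·(0.040598) = 4.4252 kWh/t
Mill draw = 4.4252 × 651.9 = 2884.8 kW

P = 2884.8 kW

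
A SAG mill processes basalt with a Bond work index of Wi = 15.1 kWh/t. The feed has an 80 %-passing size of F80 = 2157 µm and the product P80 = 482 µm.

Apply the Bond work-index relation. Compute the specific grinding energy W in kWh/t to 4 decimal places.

W = 10 Wi / √P80 − 10 Wi / √F80
1/√482 = 0.045549;  1/√2157 = 0.021532
W = 10·15.1·(0.045549 − 0.021532) = 3.6266 kWh/t

W = 3.6266 kWh/t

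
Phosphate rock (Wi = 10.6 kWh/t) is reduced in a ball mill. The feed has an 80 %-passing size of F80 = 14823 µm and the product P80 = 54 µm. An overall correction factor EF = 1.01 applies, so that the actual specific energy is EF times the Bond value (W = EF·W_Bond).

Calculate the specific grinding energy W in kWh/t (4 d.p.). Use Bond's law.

W = 13.6897 kWh/t

W_Bond = 10·Wi·(1/√P₈₀ − 1/√F₈₀)
1/√54 = 0.136083;  1/√14823 = 0.008214
W = 10·10.6·(0.136083 − 0.008214) = 13.5541 kWh/t
Apply correction: 13.5541 × 1.01 = 13.6897 kWh/t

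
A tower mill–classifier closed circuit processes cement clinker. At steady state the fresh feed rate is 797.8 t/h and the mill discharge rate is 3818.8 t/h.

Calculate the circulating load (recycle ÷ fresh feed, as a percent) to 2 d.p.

CL = 378.67 %

M = F + R at steady state, so:
R = M − F = 3818.8 − 797.8 = 3021.0 t/h
CL = 100·R/F = 100·3021.0/797.8 = 378.67 %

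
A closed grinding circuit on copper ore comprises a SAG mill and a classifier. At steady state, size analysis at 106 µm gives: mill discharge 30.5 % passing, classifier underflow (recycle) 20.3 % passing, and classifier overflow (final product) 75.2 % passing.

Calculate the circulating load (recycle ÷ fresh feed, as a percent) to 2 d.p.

CL = 438.24 %

Classifier node, passing 106 µm:
(1+r)·d = r·u + o ⇒ r = (o−d)/(d−u)
r = (75.2 − 30.5)/(30.5 − 20.3) = 44.7/10.2 = 4.3824
CL = 100·r = 438.24 %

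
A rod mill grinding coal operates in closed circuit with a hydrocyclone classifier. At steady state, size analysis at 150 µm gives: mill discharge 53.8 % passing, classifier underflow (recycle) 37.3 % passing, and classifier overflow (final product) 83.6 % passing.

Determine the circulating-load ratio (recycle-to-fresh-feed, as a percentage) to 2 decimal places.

CL = 180.61 %

Mass balance on the −150 µm fraction:
Fd + Rd = Ru + Fo ⇒ R/F = (o−d)/(d−u)
r = (83.6 − 53.8)/(53.8 − 37.3) = 29.8/16.5 = 1.8061
CL = 100·r = 180.61 %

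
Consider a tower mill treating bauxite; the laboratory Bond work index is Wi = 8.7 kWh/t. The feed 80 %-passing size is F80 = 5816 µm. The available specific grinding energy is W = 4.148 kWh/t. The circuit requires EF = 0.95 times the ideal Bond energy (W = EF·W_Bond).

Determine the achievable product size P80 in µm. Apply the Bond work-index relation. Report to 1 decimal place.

W = 10·Wi·(P80^(-½) − F80^(-½))
W_Bond = W / EF = 4.148 / 0.95 = 4.3663 kWh/t
P80^-0.5 = F80^-0.5 + W_Bond/(10 Wi)
  = 4.3663/(10·8.7) + 1/√5816 = 0.050188 + 0.013113 = 0.063300
P80 = (1/0.063300)² = 15.7978² = 249.57 µm

P80 = 249.6 µm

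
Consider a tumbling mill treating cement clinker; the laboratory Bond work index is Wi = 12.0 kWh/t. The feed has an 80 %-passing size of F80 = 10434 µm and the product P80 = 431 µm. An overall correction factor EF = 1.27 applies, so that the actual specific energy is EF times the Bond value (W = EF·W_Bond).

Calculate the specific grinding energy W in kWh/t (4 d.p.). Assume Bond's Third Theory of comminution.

W = 10·Wi·(P80^(-½) − F80^(-½))
1/√431 = 0.048168;  1/√10434 = 0.009790
W = 10·12.0·(0.048168 − 0.009790) = 4.6054 kWh/t
Corrected W = EF·W_Bond = 1.27·4.6054 = 5.8489 kWh/t

W = 5.8489 kWh/t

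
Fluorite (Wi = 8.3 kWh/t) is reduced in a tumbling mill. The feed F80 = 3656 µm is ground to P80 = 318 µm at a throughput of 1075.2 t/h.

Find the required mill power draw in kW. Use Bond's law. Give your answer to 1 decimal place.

Bond: W = 10·Wi·(1/√P80 − 1/√F80)
W = 10·8.3·(1/√318 − 1/√3656) = 10·8.3·(0.039539) = 3.2817 kWh/t
Power = W × throughput = 3.2817 kWh/t × 1075.2 t/h = 3528.5 kW

P = 3528.5 kW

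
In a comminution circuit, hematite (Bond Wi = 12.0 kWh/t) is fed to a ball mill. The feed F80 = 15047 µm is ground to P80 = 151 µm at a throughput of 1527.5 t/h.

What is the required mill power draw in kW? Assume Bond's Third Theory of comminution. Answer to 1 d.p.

P = 13422.4 kW

W_Bond = 10·Wi·(1/√P₈₀ − 1/√F₈₀)
W = 10·12.0·(1/√151 − 1/√15047) = 10·12.0·(0.073227) = 8.7872 kWh/t
Power = W × throughput = 8.7872 kWh/t × 1527.5 t/h = 13422.4 kW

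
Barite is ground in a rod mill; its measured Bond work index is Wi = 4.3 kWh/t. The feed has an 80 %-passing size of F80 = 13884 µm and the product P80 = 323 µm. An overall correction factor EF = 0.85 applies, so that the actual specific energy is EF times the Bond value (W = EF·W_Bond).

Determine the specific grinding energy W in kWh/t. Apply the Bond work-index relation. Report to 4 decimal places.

W = 1.7235 kWh/t

W = 10·Wi·[P80^(−½) − F80^(−½)]
1/√323 = 0.055641;  1/√13884 = 0.008487
W = 10·4.3·(0.055641 − 0.008487) = 2.0277 kWh/t
W_actual = 0.85 × 2.0277 = 1.7235 kWh/t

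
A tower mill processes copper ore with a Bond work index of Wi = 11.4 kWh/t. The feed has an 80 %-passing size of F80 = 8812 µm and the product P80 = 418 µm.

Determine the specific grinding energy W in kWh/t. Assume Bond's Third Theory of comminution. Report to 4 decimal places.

W = 10 Wi (1/√P80 − 1/√F80)  [Bond]
1/√418 = 0.048912;  1/√8812 = 0.010653
W = 10·11.4·(0.048912 − 0.010653) = 4.3615 kWh/t

W = 4.3615 kWh/t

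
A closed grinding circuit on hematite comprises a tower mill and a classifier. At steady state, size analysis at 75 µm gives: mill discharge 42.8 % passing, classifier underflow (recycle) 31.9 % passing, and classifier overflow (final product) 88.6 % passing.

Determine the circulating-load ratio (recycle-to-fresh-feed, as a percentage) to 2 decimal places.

Classifier node, passing 75 µm:
d + r·d = r·u + o → r(d−u) = o−d
r = (88.6 − 42.8)/(42.8 − 31.9) = 45.8/10.9 = 4.2018
CL = 100·r = 420.18 %

CL = 420.18 %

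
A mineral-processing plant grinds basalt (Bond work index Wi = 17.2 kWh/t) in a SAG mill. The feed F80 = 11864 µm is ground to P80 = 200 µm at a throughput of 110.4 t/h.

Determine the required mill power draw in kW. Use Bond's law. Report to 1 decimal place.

P = 1168.4 kW

Bond:  W = 10 Wi (1/√P − 1/√F)
W = 10·17.2·(1/√200 − 1/√11864) = 10·17.2·(0.061530) = 10.5831 kWh/t
P = W·T = 10.5831·110.4 = 1168.4 kW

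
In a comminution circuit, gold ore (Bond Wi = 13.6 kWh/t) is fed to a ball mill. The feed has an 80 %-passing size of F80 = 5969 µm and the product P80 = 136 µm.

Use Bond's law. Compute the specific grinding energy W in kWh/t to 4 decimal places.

W_Bond = 10·Wi·(1/√P₈₀ − 1/√F₈₀)
1/√136 = 0.085749;  1/√5969 = 0.012943
W = 10·13.6·(0.085749 − 0.012943) = 9.9016 kWh/t

W = 9.9016 kWh/t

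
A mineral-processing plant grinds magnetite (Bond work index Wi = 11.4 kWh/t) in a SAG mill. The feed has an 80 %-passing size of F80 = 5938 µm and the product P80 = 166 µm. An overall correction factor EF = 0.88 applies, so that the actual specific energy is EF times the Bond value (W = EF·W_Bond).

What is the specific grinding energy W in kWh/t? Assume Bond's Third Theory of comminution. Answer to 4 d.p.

W = 10 Wi (1/√P80 − 1/√F80)  [Bond]
1/√166 = 0.077615;  1/√5938 = 0.012977
W = 10·11.4·(0.077615 − 0.012977) = 7.3687 kWh/t
With EF = 0.88: W = 7.3687·0.88 = 6.4845 kWh/t

W = 6.4845 kWh/t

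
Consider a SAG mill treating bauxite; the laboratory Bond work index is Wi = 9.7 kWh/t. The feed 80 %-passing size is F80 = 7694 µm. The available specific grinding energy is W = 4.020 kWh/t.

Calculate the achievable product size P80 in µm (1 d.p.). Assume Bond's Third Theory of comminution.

P80 = 358.1 µm

W_Bond = 10·Wi·(1/√P₈₀ − 1/√F₈₀)
P80^-0.5 = F80^-0.5 + W/(10 Wi)
  = 4.0200/(10·9.7) + 1/√7694 = 0.041443 + 0.011401 = 0.052844
P80 = (1/0.052844)² = 18.9237² = 358.11 µm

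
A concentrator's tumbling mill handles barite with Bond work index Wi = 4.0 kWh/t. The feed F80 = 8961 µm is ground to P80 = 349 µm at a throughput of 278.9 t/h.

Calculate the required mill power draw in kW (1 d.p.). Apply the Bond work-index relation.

P = 479.3 kW

W_Bond = 10·Wi·(1/√P₈₀ − 1/√F₈₀)
W = 10·4.0·(1/√349 − 1/√8961) = 10·4.0·(0.042965) = 1.7186 kWh/t
P_mill = W·ṁ = 1.7186·278.9 = 479.3 kW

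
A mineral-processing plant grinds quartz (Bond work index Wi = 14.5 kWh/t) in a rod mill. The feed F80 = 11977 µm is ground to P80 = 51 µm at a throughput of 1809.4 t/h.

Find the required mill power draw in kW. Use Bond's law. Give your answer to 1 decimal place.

W = 10 Wi (P80^-0.5 − F80^-0.5)
W = 10·14.5·(1/√51 − 1/√11977) = 10·14.5·(0.130891) = 18.9791 kWh/t
P_mill = W·ṁ = 18.9791·1809.4 = 34340.8 kW

P = 34340.8 kW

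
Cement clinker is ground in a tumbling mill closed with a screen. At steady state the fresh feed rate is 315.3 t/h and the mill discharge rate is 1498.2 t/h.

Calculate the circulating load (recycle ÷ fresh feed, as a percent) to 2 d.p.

Steady state: M = F + R.
R = M − F = 1498.2 − 315.3 = 1182.9 t/h
CL = 100·R/F = 100·1182.9/315.3 = 375.17 %

CL = 375.17 %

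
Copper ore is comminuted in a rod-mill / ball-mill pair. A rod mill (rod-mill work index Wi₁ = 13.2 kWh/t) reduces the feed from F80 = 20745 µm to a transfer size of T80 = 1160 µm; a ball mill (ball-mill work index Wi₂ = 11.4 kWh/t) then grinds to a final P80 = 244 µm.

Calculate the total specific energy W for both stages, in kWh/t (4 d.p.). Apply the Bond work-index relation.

W = 10·Wi·(P80^(-½) − F80^(-½))
Stage 1 (20745→1160 µm, Wi₁=13.2): W₁ = 10·13.2·(0.029361 − 0.006943) = 2.9592 kWh/t
Stage 2 (1160→244 µm, Wi₂=11.4): W₂ = 10·11.4·(0.064018 − 0.029361) = 3.9509 kWh/t
W = W₁ + W₂ = 2.9592 + 3.9509 = 6.9101 kWh/t

W = 6.9101 kWh/t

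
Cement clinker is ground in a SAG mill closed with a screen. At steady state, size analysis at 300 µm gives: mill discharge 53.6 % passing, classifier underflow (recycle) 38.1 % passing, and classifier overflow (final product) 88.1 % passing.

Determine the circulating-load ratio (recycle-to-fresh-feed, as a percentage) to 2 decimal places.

Let r = R/F. Size balance at 300 µm:
r = (o − d)/(d − u)
r = (88.1 − 53.6)/(53.6 − 38.1) = 34.5/15.5 = 2.2258
CL = 100·r = 222.58 %

CL = 222.58 %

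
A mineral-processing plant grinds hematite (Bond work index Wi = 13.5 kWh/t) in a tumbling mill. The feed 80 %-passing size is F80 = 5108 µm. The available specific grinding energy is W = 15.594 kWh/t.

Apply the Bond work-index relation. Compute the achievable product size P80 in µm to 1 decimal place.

W = 10 Wi (1/√P80 − 1/√F80)  [Bond]
P80^-0.5 = F80^-0.5 + W/(10 Wi)
  = 15.5940/(10·13.5) + 1/√5108 = 0.115511 + 0.013992 = 0.129503
P80 = (1/0.129503)² = 7.7218² = 59.63 µm

P80 = 59.6 µm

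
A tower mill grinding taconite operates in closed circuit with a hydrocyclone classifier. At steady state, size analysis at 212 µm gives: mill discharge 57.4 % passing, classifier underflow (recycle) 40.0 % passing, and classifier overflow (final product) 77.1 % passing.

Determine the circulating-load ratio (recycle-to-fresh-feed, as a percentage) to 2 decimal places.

Let r = R/F. Size balance at 212 µm:
r = (o − d)/(d − u)
r = (77.1 − 57.4)/(57.4 − 40.0) = 19.7/17.4 = 1.1322
CL = 100·r = 113.22 %

CL = 113.22 %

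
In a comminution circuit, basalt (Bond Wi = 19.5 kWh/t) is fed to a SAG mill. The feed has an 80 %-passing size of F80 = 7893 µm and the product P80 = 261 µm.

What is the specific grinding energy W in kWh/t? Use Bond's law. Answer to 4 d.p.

W = 9.8753 kWh/t

Bond:  W = 10 Wi (1/√P − 1/√F)
1/√261 = 0.061898;  1/√7893 = 0.011256
W = 10·19.5·(0.061898 − 0.011256) = 9.8753 kWh/t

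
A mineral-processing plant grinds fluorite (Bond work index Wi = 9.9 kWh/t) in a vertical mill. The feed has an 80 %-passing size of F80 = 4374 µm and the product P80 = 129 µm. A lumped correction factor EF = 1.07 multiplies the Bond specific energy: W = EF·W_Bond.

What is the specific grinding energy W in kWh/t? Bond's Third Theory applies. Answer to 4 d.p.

W = 10·Wi·(P80^(-½) − F80^(-½))
1/√129 = 0.088045;  1/√4374 = 0.015120
W = 10·9.9·(0.088045 − 0.015120) = 7.2196 kWh/t
W_actual = 1.07 × 7.2196 = 7.7249 kWh/t

W = 7.7249 kWh/t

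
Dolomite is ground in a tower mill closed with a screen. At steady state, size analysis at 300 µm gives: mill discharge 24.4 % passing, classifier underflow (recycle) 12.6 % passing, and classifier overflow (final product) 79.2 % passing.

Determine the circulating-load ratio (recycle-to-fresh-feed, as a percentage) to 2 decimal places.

CL = 464.41 %

Balance %-passing 300 µm (r = R/F):
d + r·d = r·u + o → r(d−u) = o−d
r = (79.2 − 24.4)/(24.4 − 12.6) = 54.8/11.8 = 4.6441
CL = 100·r = 464.41 %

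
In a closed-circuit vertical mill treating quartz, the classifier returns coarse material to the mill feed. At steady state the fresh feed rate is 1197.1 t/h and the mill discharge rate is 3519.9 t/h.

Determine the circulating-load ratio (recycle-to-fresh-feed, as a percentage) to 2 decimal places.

CL = 194.04 %

Steady state: M = F + R.
R = M − F = 3519.9 − 1197.1 = 2322.8 t/h
CL = 100·R/F = 100·2322.8/1197.1 = 194.04 %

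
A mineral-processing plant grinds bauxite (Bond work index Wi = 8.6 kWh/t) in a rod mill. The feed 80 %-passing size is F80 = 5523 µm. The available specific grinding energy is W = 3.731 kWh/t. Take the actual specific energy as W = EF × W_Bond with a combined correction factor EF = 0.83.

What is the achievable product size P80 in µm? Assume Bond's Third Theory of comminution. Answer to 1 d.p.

W = 10·Wi·[P80^(−½) − F80^(−½)]
W_Bond = W / EF = 3.731 / 0.83 = 4.4952 kWh/t
P80^(−½) = W_Bond/(10 Wi) + F80^(−½)
  = 4.4952/(10·8.6) + 1/√5523 = 0.052270 + 0.013456 = 0.065725
P80 = (1/0.065725)² = 15.2148² = 231.49 µm

P80 = 231.5 µm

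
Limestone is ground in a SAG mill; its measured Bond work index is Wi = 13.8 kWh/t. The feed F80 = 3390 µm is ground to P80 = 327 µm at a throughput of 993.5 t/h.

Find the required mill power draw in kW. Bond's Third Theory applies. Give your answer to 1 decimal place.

P = 5227.1 kW

W = 10·Wi·(P80^(-½) − F80^(-½))
W = 10·13.8·(1/√327 − 1/√3390) = 10·13.8·(0.038125) = 5.2612 kWh/t
Mill draw = 5.2612 × 993.5 = 5227.1 kW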